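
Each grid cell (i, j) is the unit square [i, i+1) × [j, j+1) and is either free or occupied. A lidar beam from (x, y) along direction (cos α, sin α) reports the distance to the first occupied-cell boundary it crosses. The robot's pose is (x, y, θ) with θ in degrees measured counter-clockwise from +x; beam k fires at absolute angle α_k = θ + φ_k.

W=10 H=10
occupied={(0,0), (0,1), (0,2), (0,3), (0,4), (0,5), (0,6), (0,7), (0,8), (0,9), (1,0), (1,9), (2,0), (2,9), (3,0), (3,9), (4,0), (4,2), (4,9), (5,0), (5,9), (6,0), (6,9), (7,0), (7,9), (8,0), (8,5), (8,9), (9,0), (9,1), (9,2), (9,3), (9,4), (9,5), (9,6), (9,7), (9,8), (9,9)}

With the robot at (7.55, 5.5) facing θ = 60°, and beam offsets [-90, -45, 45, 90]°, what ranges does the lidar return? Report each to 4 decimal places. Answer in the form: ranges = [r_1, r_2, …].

beam 1: φ=-90°, α=330°
  direction (0.8660, -0.5000); cell (7,5); t to first gridline: x 0.5196, y 1.0000 (then +1.1547 / +2.0000)
    (8,5) via x @ 0.5196  # hit
  → r_1 = 0.5196
beam 2: φ=-45°, α=15°
  direction (0.9659, 0.2588); cell (7,5); t to first gridline: x 0.4659, y 1.9319 (then +1.0353 / +3.8637)
    (8,5) via x @ 0.4659  # hit
  → r_2 = 0.4659
beam 3: φ=45°, α=105°
  direction (-0.2588, 0.9659); cell (7,5); t to first gridline: x 2.1250, y 0.5176 (then +3.8637 / +1.0353)
    (7,6) via y @ 0.5176
    (7,7) via y @ 1.5529
    (6,7) via x @ 2.1250
    (6,8) via y @ 2.5882
    (6,9) via y @ 3.6235  # hit
  → r_3 = 3.6235
beam 4: φ=90°, α=150°
  direction (-0.8660, 0.5000); cell (7,5); t to first gridline: x 0.6351, y 1.0000 (then +1.1547 / +2.0000)
    (6,5) via x @ 0.6351
    (6,6) via y @ 1.0000
    (5,6) via x @ 1.7898
    (4,6) via x @ 2.9445
    (4,7) via y @ 3.0000
    (3,7) via x @ 4.0992
    (3,8) via y @ 5.0000
    (2,8) via x @ 5.2539
    (1,8) via x @ 6.4086
    (1,9) via y @ 7.0000  # hit
  → r_4 = 7.0000

ranges = [0.5196, 0.4659, 3.6235, 7.0000]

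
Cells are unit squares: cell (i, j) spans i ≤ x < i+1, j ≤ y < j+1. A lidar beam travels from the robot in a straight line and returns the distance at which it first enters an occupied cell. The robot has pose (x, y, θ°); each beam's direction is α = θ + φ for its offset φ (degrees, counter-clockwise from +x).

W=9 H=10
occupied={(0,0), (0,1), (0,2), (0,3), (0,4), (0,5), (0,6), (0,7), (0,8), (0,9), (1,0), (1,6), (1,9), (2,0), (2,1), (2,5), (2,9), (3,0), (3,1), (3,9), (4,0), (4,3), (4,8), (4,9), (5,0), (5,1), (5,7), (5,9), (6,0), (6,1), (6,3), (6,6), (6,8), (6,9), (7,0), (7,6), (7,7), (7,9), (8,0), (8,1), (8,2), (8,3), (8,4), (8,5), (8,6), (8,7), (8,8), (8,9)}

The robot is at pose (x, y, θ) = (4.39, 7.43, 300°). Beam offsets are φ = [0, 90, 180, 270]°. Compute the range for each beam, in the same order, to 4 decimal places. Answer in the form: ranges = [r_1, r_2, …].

beam 1: φ=0°, α=300°
  cosα=0.5000 sinα=-0.8660 | (4,7) | tMaxX 1.2200 tMaxY 0.4965 | tΔX 2.0000 tΔY 1.1547
    t=0.4965 [y] (4,6)
    t=1.2200 [x] (5,6)
    t=1.6512 [y] (5,5)
    t=2.8059 [y] (5,4)
    t=3.2200 [x] (6,4)
    t=3.9606 [y] (6,3) — stop
  → r_1 = 3.9606
beam 2: φ=90°, α=30°
  cosα=0.8660 sinα=0.5000 | (4,7) | tMaxX 0.7044 tMaxY 1.1400 | tΔX 1.1547 tΔY 2.0000
    t=0.7044 [x] (5,7) — stop
  → r_2 = 0.7044
beam 3: φ=180°, α=120°
  cosα=-0.5000 sinα=0.8660 | (4,7) | tMaxX 0.7800 tMaxY 0.6582 | tΔX 2.0000 tΔY 1.1547
    t=0.6582 [y] (4,8) — stop
  → r_3 = 0.6582
beam 4: φ=270°, α=210°
  cosα=-0.8660 sinα=-0.5000 | (4,7) | tMaxX 0.4503 tMaxY 0.8600 | tΔX 1.1547 tΔY 2.0000
    t=0.4503 [x] (3,7)
    t=0.8600 [y] (3,6)
    t=1.6050 [x] (2,6)
    t=2.7597 [x] (1,6) — stop
  → r_4 = 2.7597

ranges = [3.9606, 0.7044, 0.6582, 2.7597]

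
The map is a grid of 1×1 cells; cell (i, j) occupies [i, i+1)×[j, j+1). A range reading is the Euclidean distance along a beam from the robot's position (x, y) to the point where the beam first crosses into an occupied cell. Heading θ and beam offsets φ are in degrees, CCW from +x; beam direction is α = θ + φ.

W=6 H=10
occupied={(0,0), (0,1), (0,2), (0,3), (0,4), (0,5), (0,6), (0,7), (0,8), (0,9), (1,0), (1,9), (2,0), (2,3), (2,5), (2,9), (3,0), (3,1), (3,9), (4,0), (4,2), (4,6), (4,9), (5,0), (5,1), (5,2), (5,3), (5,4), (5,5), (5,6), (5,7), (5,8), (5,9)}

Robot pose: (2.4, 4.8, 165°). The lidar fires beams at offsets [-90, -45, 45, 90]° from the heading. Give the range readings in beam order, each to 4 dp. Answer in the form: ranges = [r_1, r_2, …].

beam 1: φ=-90°, α=75°
  cosα=0.2588 sinα=0.9659 | (2,4) | tMaxX 2.3182 tMaxY 0.2071 | tΔX 3.8637 tΔY 1.0353
    t=0.2071 [y] (2,5) — stop
  → r_1 = 0.2071
beam 2: φ=-45°, α=120°
  cosα=-0.5000 sinα=0.8660 | (2,4) | tMaxX 0.8000 tMaxY 0.2309 | tΔX 2.0000 tΔY 1.1547
    t=0.2309 [y] (2,5) — stop
  → r_2 = 0.2309
beam 3: φ=45°, α=210°
  cosα=-0.8660 sinα=-0.5000 | (2,4) | tMaxX 0.4619 tMaxY 1.6000 | tΔX 1.1547 tΔY 2.0000
    t=0.4619 [x] (1,4)
    t=1.6000 [y] (1,3)
    t=1.6166 [x] (0,3) — stop
  → r_3 = 1.6166
beam 4: φ=90°, α=255°
  cosα=-0.2588 sinα=-0.9659 | (2,4) | tMaxX 1.5455 tMaxY 0.8282 | tΔX 3.8637 tΔY 1.0353
    t=0.8282 [y] (2,3) — stop
  → r_4 = 0.8282

ranges = [0.2071, 0.2309, 1.6166, 0.8282]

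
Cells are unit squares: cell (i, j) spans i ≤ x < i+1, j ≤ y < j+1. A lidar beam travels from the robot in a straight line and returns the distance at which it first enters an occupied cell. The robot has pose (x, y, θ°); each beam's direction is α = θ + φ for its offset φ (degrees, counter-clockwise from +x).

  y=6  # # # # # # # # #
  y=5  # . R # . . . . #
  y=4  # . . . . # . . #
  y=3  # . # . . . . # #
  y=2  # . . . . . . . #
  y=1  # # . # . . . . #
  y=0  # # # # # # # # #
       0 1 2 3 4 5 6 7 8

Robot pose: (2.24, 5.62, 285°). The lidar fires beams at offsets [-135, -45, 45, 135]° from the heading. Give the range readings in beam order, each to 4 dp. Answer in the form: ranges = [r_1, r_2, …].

beam 1: φ=-135°, α=150°
  cosα=-0.8660 sinα=0.5000 | (2,5) | tMaxX 0.2771 tMaxY 0.7600 | tΔX 1.1547 tΔY 2.0000
    t=0.2771 [x] (1,5)
    t=0.7600 [y] (1,6) — stop
  → r_1 = 0.7600
beam 2: φ=-45°, α=240°
  cosα=-0.5000 sinα=-0.8660 | (2,5) | tMaxX 0.4800 tMaxY 0.7159 | tΔX 2.0000 tΔY 1.1547
    t=0.4800 [x] (1,5)
    t=0.7159 [y] (1,4)
    t=1.8706 [y] (1,3)
    t=2.4800 [x] (0,3) — stop
  → r_2 = 2.4800
beam 3: φ=45°, α=330°
  cosα=0.8660 sinα=-0.5000 | (2,5) | tMaxX 0.8776 tMaxY 1.2400 | tΔX 1.1547 tΔY 2.0000
    t=0.8776 [x] (3,5) — stop
  → r_3 = 0.8776
beam 4: φ=135°, α=60°
  cosα=0.5000 sinα=0.8660 | (2,5) | tMaxX 1.5200 tMaxY 0.4388 | tΔX 2.0000 tΔY 1.1547
    t=0.4388 [y] (2,6) — stop
  → r_4 = 0.4388

ranges = [0.7600, 2.4800, 0.8776, 0.4388]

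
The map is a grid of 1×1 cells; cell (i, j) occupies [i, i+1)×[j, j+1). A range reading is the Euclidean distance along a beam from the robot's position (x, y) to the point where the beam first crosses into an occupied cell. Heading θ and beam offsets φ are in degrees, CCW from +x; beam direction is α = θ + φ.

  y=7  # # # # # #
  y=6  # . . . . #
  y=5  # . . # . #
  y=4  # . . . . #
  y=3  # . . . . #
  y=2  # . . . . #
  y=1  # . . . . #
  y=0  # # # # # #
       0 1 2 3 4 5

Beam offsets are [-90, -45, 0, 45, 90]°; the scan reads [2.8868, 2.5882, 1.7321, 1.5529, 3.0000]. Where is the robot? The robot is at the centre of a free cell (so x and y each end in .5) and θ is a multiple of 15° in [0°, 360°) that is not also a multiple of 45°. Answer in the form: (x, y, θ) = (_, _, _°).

The pose lattice has 23·16 = 368 candidates. Test each by forward raycasting.
  (2.5, 3.5, 105°): beam 1 = 2.5882 ≠ 2.8868 ✗
  (2.5, 6.5, 120°): beam 1 = 1.0000 ≠ 2.8868 ✗
  (3.5, 1.5, 300°): beam 1 = 1.0000 ≠ 2.8868 ✗
  (4.5, 3.5, 165°): beam 1 = 1.9319 ≠ 2.8868 ✗
  …
  (3.5, 3.5, 330°): r_1=2.8868, r_2=2.5882, r_3=1.7321, r_4=1.5529, r_5=3.0000 — all match ✓
Unique over the lattice → pose = (3.5, 3.5, 330°).

(x, y, θ) = (3.5, 3.5, 330°)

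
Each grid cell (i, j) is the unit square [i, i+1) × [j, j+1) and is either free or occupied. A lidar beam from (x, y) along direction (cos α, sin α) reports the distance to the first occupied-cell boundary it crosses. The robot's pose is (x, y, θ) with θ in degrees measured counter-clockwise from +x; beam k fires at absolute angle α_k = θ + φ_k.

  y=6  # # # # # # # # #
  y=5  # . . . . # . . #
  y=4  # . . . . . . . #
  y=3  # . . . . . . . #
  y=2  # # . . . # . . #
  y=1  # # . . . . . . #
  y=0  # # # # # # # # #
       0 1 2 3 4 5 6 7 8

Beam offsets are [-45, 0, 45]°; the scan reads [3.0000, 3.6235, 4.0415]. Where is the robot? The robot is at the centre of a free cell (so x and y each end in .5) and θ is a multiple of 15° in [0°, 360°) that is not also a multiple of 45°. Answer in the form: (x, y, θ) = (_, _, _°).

(x, y, θ) = (4.5, 4.5, 195°)

The pose lattice has 31·16 = 496 candidates. Test each by forward raycasting.
  (2.5, 3.5, 285°): beam 1 = 1.0000 ≠ 3.0000 ✗
  (6.5, 3.5, 195°): beam 1 = 5.0000 ≠ 3.0000 ✗
  (2.5, 5.5, 120°): beam 1 = 0.5176 ≠ 3.0000 ✗
  (1.5, 4.5, 120°): beam 1 = 1.5529 ≠ 3.0000 ✗
  …
  (4.5, 4.5, 195°): r_1=3.0000, r_2=3.6235, r_3=4.0415 — all match ✓
No second candidate reproduces the full scan.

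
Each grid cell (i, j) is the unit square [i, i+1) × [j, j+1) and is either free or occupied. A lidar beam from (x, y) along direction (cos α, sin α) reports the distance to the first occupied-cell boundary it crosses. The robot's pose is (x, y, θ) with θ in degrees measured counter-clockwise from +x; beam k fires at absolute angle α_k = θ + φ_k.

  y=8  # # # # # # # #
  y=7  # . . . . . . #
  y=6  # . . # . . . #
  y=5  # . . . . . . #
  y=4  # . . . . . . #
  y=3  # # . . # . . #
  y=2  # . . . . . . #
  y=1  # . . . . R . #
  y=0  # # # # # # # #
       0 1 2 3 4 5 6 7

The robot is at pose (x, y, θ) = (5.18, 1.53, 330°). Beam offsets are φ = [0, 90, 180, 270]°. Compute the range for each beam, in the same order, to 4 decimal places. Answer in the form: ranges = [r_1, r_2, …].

ranges = [1.0600, 3.6400, 3.6719, 0.6120]

beam 1: φ=0°, α=330°
  cosα=0.8660 sinα=-0.5000 | (5,1) | tMaxX 0.9469 tMaxY 1.0600 | tΔX 1.1547 tΔY 2.0000
    t=0.9469 [x] (6,1)
    t=1.0600 [y] (6,0) — stop
  → r_1 = 1.0600
beam 2: φ=90°, α=60°
  cosα=0.5000 sinα=0.8660 | (5,1) | tMaxX 1.6400 tMaxY 0.5427 | tΔX 2.0000 tΔY 1.1547
    t=0.5427 [y] (5,2)
    t=1.6400 [x] (6,2)
    t=1.6974 [y] (6,3)
    t=2.8521 [y] (6,4)
    t=3.6400 [x] (7,4) — stop
  → r_2 = 3.6400
beam 3: φ=180°, α=150°
  cosα=-0.8660 sinα=0.5000 | (5,1) | tMaxX 0.2078 tMaxY 0.9400 | tΔX 1.1547 tΔY 2.0000
    t=0.2078 [x] (4,1)
    t=0.9400 [y] (4,2)
    t=1.3625 [x] (3,2)
    t=2.5172 [x] (2,2)
    t=2.9400 [y] (2,3)
    t=3.6719 [x] (1,3) — stop
  → r_3 = 3.6719
beam 4: φ=270°, α=240°
  cosα=-0.5000 sinα=-0.8660 | (5,1) | tMaxX 0.3600 tMaxY 0.6120 | tΔX 2.0000 tΔY 1.1547
    t=0.3600 [x] (4,1)
    t=0.6120 [y] (4,0) — stop
  → r_4 = 0.6120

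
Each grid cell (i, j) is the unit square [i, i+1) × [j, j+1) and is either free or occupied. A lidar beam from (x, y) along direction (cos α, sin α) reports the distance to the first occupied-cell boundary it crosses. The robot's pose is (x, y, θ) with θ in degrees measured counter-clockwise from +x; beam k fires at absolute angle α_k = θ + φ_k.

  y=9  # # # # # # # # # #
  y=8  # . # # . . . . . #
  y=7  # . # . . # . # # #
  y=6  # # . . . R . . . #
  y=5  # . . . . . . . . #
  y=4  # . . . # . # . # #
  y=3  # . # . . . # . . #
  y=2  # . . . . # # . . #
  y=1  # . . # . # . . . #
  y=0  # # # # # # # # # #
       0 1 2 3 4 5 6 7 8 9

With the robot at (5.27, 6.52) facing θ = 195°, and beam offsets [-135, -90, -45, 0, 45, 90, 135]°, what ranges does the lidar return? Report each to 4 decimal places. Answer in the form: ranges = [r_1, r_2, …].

beam 1: φ=-135°, α=60°
  dir = (cos 60°, sin 60°) = (0.5000, 0.8660); from cell (5,6)
  next x-line at t=1.4600, next y-line at t=0.5543; Δt_x=2.0000, Δt_y=1.1547
    y: enter (5,7) at t=0.5543 ← occupied
  → r_1 = 0.5543
beam 2: φ=-90°, α=105°
  dir = (cos 105°, sin 105°) = (-0.2588, 0.9659); from cell (5,6)
  next x-line at t=1.0432, next y-line at t=0.4969; Δt_x=3.8637, Δt_y=1.0353
    y: enter (5,7) at t=0.4969 ← occupied
  → r_2 = 0.4969
beam 3: φ=-45°, α=150°
  dir = (cos 150°, sin 150°) = (-0.8660, 0.5000); from cell (5,6)
  next x-line at t=0.3118, next y-line at t=0.9600; Δt_x=1.1547, Δt_y=2.0000
    x: enter (4,6) at t=0.3118
    y: enter (4,7) at t=0.9600
    x: enter (3,7) at t=1.4665
    x: enter (2,7) at t=2.6212 ← occupied
  → r_3 = 2.6212
beam 4: φ=0°, α=195°
  dir = (cos 195°, sin 195°) = (-0.9659, -0.2588); from cell (5,6)
  next x-line at t=0.2795, next y-line at t=2.0091; Δt_x=1.0353, Δt_y=3.8637
    x: enter (4,6) at t=0.2795
    x: enter (3,6) at t=1.3148
    y: enter (3,5) at t=2.0091
    x: enter (2,5) at t=2.3501
    x: enter (1,5) at t=3.3854
    x: enter (0,5) at t=4.4206 ← occupied
  → r_4 = 4.4206
beam 5: φ=45°, α=240°
  dir = (cos 240°, sin 240°) = (-0.5000, -0.8660); from cell (5,6)
  next x-line at t=0.5400, next y-line at t=0.6004; Δt_x=2.0000, Δt_y=1.1547
    x: enter (4,6) at t=0.5400
    y: enter (4,5) at t=0.6004
    y: enter (4,4) at t=1.7551 ← occupied
  → r_5 = 1.7551
beam 6: φ=90°, α=285°
  dir = (cos 285°, sin 285°) = (0.2588, -0.9659); from cell (5,6)
  next x-line at t=2.8205, next y-line at t=0.5383; Δt_x=3.8637, Δt_y=1.0353
    y: enter (5,5) at t=0.5383
    y: enter (5,4) at t=1.5736
    y: enter (5,3) at t=2.6089
    x: enter (6,3) at t=2.8205 ← occupied
  → r_6 = 2.8205
beam 7: φ=135°, α=330°
  dir = (cos 330°, sin 330°) = (0.8660, -0.5000); from cell (5,6)
  next x-line at t=0.8429, next y-line at t=1.0400; Δt_x=1.1547, Δt_y=2.0000
    x: enter (6,6) at t=0.8429
    y: enter (6,5) at t=1.0400
    x: enter (7,5) at t=1.9976
    y: enter (7,4) at t=3.0400
    x: enter (8,4) at t=3.1523 ← occupied
  → r_7 = 3.1523

ranges = [0.5543, 0.4969, 2.6212, 4.4206, 1.7551, 2.8205, 3.1523]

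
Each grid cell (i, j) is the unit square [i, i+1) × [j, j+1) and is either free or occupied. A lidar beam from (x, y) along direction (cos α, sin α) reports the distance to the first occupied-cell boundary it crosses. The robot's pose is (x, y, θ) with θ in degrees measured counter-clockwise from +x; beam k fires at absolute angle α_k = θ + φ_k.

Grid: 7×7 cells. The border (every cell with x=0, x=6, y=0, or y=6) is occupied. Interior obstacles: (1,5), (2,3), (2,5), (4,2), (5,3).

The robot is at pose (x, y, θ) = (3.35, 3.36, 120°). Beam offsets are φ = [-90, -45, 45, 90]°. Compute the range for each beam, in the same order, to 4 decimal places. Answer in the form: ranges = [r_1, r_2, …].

beam 1: φ=-90°, α=30°
  direction (0.8660, 0.5000); cell (3,3); t to first gridline: x 0.7506, y 1.2800 (then +1.1547 / +2.0000)
    (4,3) via x @ 0.7506
    (4,4) via y @ 1.2800
    (5,4) via x @ 1.9053
    (6,4) via x @ 3.0600  # hit
  → r_1 = 3.0600
beam 2: φ=-45°, α=75°
  direction (0.2588, 0.9659); cell (3,3); t to first gridline: x 2.5114, y 0.6626 (then +3.8637 / +1.0353)
    (3,4) via y @ 0.6626
    (3,5) via y @ 1.6979
    (4,5) via x @ 2.5114
    (4,6) via y @ 2.7331  # hit
  → r_2 = 2.7331
beam 3: φ=45°, α=165°
  direction (-0.9659, 0.2588); cell (3,3); t to first gridline: x 0.3623, y 2.4728 (then +1.0353 / +3.8637)
    (2,3) via x @ 0.3623  # hit
  → r_3 = 0.3623
beam 4: φ=90°, α=210°
  direction (-0.8660, -0.5000); cell (3,3); t to first gridline: x 0.4041, y 0.7200 (then +1.1547 / +2.0000)
    (2,3) via x @ 0.4041  # hit
  → r_4 = 0.4041

ranges = [3.0600, 2.7331, 0.3623, 0.4041]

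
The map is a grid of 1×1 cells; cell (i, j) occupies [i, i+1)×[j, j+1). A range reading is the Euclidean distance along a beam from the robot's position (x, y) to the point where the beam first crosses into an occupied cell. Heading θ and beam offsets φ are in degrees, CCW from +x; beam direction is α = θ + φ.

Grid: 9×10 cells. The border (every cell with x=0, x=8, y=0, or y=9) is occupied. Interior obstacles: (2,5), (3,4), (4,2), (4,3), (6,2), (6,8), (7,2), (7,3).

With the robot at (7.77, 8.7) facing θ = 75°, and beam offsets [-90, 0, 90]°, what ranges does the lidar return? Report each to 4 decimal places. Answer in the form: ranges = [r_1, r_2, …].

beam 1: φ=-90°, α=345°
  direction (0.9659, -0.2588); cell (7,8); t to first gridline: x 0.2381, y 2.7046 (then +1.0353 / +3.8637)
    (8,8) via x @ 0.2381  # hit
  → r_1 = 0.2381
beam 2: φ=0°, α=75°
  direction (0.2588, 0.9659); cell (7,8); t to first gridline: x 0.8887, y 0.3106 (then +3.8637 / +1.0353)
    (7,9) via y @ 0.3106  # hit
  → r_2 = 0.3106
beam 3: φ=90°, α=165°
  direction (-0.9659, 0.2588); cell (7,8); t to first gridline: x 0.7972, y 1.1591 (then +1.0353 / +3.8637)
    (6,8) via x @ 0.7972  # hit
  → r_3 = 0.7972

ranges = [0.2381, 0.3106, 0.7972]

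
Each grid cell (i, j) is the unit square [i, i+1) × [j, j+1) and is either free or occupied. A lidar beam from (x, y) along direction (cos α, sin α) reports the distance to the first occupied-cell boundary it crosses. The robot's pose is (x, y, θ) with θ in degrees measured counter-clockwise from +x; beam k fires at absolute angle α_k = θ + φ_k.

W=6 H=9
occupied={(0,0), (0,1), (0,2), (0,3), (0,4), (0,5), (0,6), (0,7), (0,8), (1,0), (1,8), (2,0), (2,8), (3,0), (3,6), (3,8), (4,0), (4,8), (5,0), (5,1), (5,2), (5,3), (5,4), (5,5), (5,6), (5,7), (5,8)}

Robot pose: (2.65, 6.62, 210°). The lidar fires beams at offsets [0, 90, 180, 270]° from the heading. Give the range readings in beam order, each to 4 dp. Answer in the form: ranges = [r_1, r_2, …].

ranges = [1.9053, 0.7000, 0.4041, 1.5935]

beam 1: φ=0°, α=210°
  dir = (cos 210°, sin 210°) = (-0.8660, -0.5000); from cell (2,6)
  next x-line at t=0.7506, next y-line at t=1.2400; Δt_x=1.1547, Δt_y=2.0000
    x: enter (1,6) at t=0.7506
    y: enter (1,5) at t=1.2400
    x: enter (0,5) at t=1.9053 ← occupied
  → r_1 = 1.9053
beam 2: φ=90°, α=300°
  dir = (cos 300°, sin 300°) = (0.5000, -0.8660); from cell (2,6)
  next x-line at t=0.7000, next y-line at t=0.7159; Δt_x=2.0000, Δt_y=1.1547
    x: enter (3,6) at t=0.7000 ← occupied
  → r_2 = 0.7000
beam 3: φ=180°, α=30°
  dir = (cos 30°, sin 30°) = (0.8660, 0.5000); from cell (2,6)
  next x-line at t=0.4041, next y-line at t=0.7600; Δt_x=1.1547, Δt_y=2.0000
    x: enter (3,6) at t=0.4041 ← occupied
  → r_3 = 0.4041
beam 4: φ=270°, α=120°
  dir = (cos 120°, sin 120°) = (-0.5000, 0.8660); from cell (2,6)
  next x-line at t=1.3000, next y-line at t=0.4388; Δt_x=2.0000, Δt_y=1.1547
    y: enter (2,7) at t=0.4388
    x: enter (1,7) at t=1.3000
    y: enter (1,8) at t=1.5935 ← occupied
  → r_4 = 1.5935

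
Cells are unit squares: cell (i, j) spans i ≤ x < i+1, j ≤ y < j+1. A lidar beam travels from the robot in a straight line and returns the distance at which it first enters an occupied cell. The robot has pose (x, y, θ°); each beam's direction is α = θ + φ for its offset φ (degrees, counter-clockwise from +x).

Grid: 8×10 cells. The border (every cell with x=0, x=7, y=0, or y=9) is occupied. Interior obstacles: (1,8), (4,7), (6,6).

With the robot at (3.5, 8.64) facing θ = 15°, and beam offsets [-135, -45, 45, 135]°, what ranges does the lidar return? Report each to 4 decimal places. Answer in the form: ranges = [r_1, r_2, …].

ranges = [5.0000, 1.2800, 0.4157, 0.7200]

beam 1: φ=-135°, α=240°
  d=(-0.5000,-0.8660)  start (3,8)  tX=1.0000 tY=0.7390  stride 1/|dx|=2.0000 1/|dy|=1.1547
    cross y-line → (3,7), t=0.7390
    cross x-line → (2,7), t=1.0000
    cross y-line → (2,6), t=1.8937
    cross x-line → (1,6), t=3.0000
    cross y-line → (1,5), t=3.0484
    cross y-line → (1,4), t=4.2031
    cross x-line → (0,4), t=5.0000 (wall)
  → r_1 = 5.0000
beam 2: φ=-45°, α=330°
  d=(0.8660,-0.5000)  start (3,8)  tX=0.5774 tY=1.2800  stride 1/|dx|=1.1547 1/|dy|=2.0000
    cross x-line → (4,8), t=0.5774
    cross y-line → (4,7), t=1.2800 (wall)
  → r_2 = 1.2800
beam 3: φ=45°, α=60°
  d=(0.5000,0.8660)  start (3,8)  tX=1.0000 tY=0.4157  stride 1/|dx|=2.0000 1/|dy|=1.1547
    cross y-line → (3,9), t=0.4157 (wall)
  → r_3 = 0.4157
beam 4: φ=135°, α=150°
  d=(-0.8660,0.5000)  start (3,8)  tX=0.5774 tY=0.7200  stride 1/|dx|=1.1547 1/|dy|=2.0000
    cross x-line → (2,8), t=0.5774
    cross y-line → (2,9), t=0.7200 (wall)
  → r_4 = 0.7200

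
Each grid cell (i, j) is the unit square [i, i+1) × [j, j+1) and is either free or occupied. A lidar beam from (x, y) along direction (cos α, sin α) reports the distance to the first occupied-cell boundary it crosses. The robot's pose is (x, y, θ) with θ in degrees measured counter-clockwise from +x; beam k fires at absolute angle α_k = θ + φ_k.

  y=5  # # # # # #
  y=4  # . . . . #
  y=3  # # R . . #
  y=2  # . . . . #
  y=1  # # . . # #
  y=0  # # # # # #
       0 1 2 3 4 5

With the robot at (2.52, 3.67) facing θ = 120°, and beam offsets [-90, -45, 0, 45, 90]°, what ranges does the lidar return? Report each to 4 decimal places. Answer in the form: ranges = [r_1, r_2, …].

ranges = [2.6600, 1.3769, 1.5358, 0.5383, 0.6004]

beam 1: φ=-90°, α=30°
  direction (0.8660, 0.5000); cell (2,3); t to first gridline: x 0.5543, y 0.6600 (then +1.1547 / +2.0000)
    (3,3) via x @ 0.5543
    (3,4) via y @ 0.6600
    (4,4) via x @ 1.7090
    (4,5) via y @ 2.6600  # hit
  → r_1 = 2.6600
beam 2: φ=-45°, α=75°
  direction (0.2588, 0.9659); cell (2,3); t to first gridline: x 1.8546, y 0.3416 (then +3.8637 / +1.0353)
    (2,4) via y @ 0.3416
    (2,5) via y @ 1.3769  # hit
  → r_2 = 1.3769
beam 3: φ=0°, α=120°
  direction (-0.5000, 0.8660); cell (2,3); t to first gridline: x 1.0400, y 0.3811 (then +2.0000 / +1.1547)
    (2,4) via y @ 0.3811
    (1,4) via x @ 1.0400
    (1,5) via y @ 1.5358  # hit
  → r_3 = 1.5358
beam 4: φ=45°, α=165°
  direction (-0.9659, 0.2588); cell (2,3); t to first gridline: x 0.5383, y 1.2750 (then +1.0353 / +3.8637)
    (1,3) via x @ 0.5383  # hit
  → r_4 = 0.5383
beam 5: φ=90°, α=210°
  direction (-0.8660, -0.5000); cell (2,3); t to first gridline: x 0.6004, y 1.3400 (then +1.1547 / +2.0000)
    (1,3) via x @ 0.6004  # hit
  → r_5 = 0.6004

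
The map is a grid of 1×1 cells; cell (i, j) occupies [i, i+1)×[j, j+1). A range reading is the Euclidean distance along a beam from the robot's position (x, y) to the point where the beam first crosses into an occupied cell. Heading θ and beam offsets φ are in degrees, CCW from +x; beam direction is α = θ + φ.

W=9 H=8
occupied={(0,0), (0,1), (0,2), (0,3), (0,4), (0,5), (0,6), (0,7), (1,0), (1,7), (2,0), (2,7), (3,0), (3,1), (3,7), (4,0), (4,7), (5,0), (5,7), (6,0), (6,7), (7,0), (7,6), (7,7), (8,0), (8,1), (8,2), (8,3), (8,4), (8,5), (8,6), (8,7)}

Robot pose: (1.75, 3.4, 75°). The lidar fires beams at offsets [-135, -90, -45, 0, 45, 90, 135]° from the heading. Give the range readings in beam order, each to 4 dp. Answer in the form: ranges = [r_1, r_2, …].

ranges = [2.5000, 6.4705, 6.0622, 3.7270, 1.5000, 0.7765, 0.8660]

beam 1: φ=-135°, α=300°
  dir = (cos 300°, sin 300°) = (0.5000, -0.8660); from cell (1,3)
  next x-line at t=0.5000, next y-line at t=0.4619; Δt_x=2.0000, Δt_y=1.1547
    y: enter (1,2) at t=0.4619
    x: enter (2,2) at t=0.5000
    y: enter (2,1) at t=1.6166
    x: enter (3,1) at t=2.5000 ← occupied
  → r_1 = 2.5000
beam 2: φ=-90°, α=345°
  dir = (cos 345°, sin 345°) = (0.9659, -0.2588); from cell (1,3)
  next x-line at t=0.2588, next y-line at t=1.5455; Δt_x=1.0353, Δt_y=3.8637
    x: enter (2,3) at t=0.2588
    x: enter (3,3) at t=1.2941
    y: enter (3,2) at t=1.5455
    x: enter (4,2) at t=2.3294
    x: enter (5,2) at t=3.3646
    x: enter (6,2) at t=4.3999
    y: enter (6,1) at t=5.4092
    x: enter (7,1) at t=5.4352
    x: enter (8,1) at t=6.4705 ← occupied
  → r_2 = 6.4705
beam 3: φ=-45°, α=30°
  dir = (cos 30°, sin 30°) = (0.8660, 0.5000); from cell (1,3)
  next x-line at t=0.2887, next y-line at t=1.2000; Δt_x=1.1547, Δt_y=2.0000
    x: enter (2,3) at t=0.2887
    y: enter (2,4) at t=1.2000
    x: enter (3,4) at t=1.4434
    x: enter (4,4) at t=2.5981
    y: enter (4,5) at t=3.2000
    x: enter (5,5) at t=3.7528
    x: enter (6,5) at t=4.9075
    y: enter (6,6) at t=5.2000
    x: enter (7,6) at t=6.0622 ← occupied
  → r_3 = 6.0622
beam 4: φ=0°, α=75°
  dir = (cos 75°, sin 75°) = (0.2588, 0.9659); from cell (1,3)
  next x-line at t=0.9659, next y-line at t=0.6212; Δt_x=3.8637, Δt_y=1.0353
    y: enter (1,4) at t=0.6212
    x: enter (2,4) at t=0.9659
    y: enter (2,5) at t=1.6564
    y: enter (2,6) at t=2.6917
    y: enter (2,7) at t=3.7270 ← occupied
  → r_4 = 3.7270
beam 5: φ=45°, α=120°
  dir = (cos 120°, sin 120°) = (-0.5000, 0.8660); from cell (1,3)
  next x-line at t=1.5000, next y-line at t=0.6928; Δt_x=2.0000, Δt_y=1.1547
    y: enter (1,4) at t=0.6928
    x: enter (0,4) at t=1.5000 ← occupied
  → r_5 = 1.5000
beam 6: φ=90°, α=165°
  dir = (cos 165°, sin 165°) = (-0.9659, 0.2588); from cell (1,3)
  next x-line at t=0.7765, next y-line at t=2.3182; Δt_x=1.0353, Δt_y=3.8637
    x: enter (0,3) at t=0.7765 ← occupied
  → r_6 = 0.7765
beam 7: φ=135°, α=210°
  dir = (cos 210°, sin 210°) = (-0.8660, -0.5000); from cell (1,3)
  next x-line at t=0.8660, next y-line at t=0.8000; Δt_x=1.1547, Δt_y=2.0000
    y: enter (1,2) at t=0.8000
    x: enter (0,2) at t=0.8660 ← occupied
  → r_7 = 0.8660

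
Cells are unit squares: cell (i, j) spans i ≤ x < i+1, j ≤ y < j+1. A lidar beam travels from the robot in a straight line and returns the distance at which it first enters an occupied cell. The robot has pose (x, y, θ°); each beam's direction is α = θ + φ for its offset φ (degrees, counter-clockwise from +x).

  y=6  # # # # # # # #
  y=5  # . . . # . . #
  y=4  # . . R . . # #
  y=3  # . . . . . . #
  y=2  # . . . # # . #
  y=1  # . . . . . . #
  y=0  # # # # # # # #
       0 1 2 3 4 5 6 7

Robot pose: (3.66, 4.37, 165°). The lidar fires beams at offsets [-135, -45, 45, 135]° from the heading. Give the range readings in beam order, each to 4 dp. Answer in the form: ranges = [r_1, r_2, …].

ranges = [1.2600, 1.8822, 3.0715, 1.5819]

beam 1: φ=-135°, α=30°
  cosα=0.8660 sinα=0.5000 | (3,4) | tMaxX 0.3926 tMaxY 1.2600 | tΔX 1.1547 tΔY 2.0000
    t=0.3926 [x] (4,4)
    t=1.2600 [y] (4,5) — stop
  → r_1 = 1.2600
beam 2: φ=-45°, α=120°
  cosα=-0.5000 sinα=0.8660 | (3,4) | tMaxX 1.3200 tMaxY 0.7275 | tΔX 2.0000 tΔY 1.1547
    t=0.7275 [y] (3,5)
    t=1.3200 [x] (2,5)
    t=1.8822 [y] (2,6) — stop
  → r_2 = 1.8822
beam 3: φ=45°, α=210°
  cosα=-0.8660 sinα=-0.5000 | (3,4) | tMaxX 0.7621 tMaxY 0.7400 | tΔX 1.1547 tΔY 2.0000
    t=0.7400 [y] (3,3)
    t=0.7621 [x] (2,3)
    t=1.9168 [x] (1,3)
    t=2.7400 [y] (1,2)
    t=3.0715 [x] (0,2) — stop
  → r_3 = 3.0715
beam 4: φ=135°, α=300°
  cosα=0.5000 sinα=-0.8660 | (3,4) | tMaxX 0.6800 tMaxY 0.4272 | tΔX 2.0000 tΔY 1.1547
    t=0.4272 [y] (3,3)
    t=0.6800 [x] (4,3)
    t=1.5819 [y] (4,2) — stop
  → r_4 = 1.5819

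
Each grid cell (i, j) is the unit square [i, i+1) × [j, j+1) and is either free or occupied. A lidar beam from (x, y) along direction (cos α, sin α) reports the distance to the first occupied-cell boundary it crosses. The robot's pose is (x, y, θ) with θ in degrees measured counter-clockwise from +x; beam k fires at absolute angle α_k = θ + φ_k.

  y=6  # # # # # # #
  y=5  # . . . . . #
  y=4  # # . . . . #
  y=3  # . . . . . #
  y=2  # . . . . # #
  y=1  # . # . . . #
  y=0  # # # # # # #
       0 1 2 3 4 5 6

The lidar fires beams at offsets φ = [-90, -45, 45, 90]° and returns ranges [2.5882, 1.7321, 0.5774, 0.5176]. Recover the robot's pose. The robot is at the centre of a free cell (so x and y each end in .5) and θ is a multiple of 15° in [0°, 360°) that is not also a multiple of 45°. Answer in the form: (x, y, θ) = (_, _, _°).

(x, y, θ) = (4.5, 5.5, 15°)

Enumerate (i+0.5, j+0.5, θ) over the 22 free cells and 16 admissible headings. For each, cast all 4 beams and compare to the given ranges.
  (2.5, 4.5, 300°): beam 1 = 0.5774 ≠ 2.5882 ✗
  (2.5, 4.5, 60°): beam 1 = 3.0000 ≠ 2.5882 ✗
  (4.5, 3.5, 210°): beam 1 = 2.8868 ≠ 2.5882 ✗
  (5.5, 3.5, 150°): beam 1 = 1.0000 ≠ 2.5882 ✗
  …
  (4.5, 5.5, 15°): r_1=2.5882, r_2=1.7321, r_3=0.5774, r_4=0.5176 — all match ✓
Unique over the lattice → pose = (4.5, 5.5, 15°).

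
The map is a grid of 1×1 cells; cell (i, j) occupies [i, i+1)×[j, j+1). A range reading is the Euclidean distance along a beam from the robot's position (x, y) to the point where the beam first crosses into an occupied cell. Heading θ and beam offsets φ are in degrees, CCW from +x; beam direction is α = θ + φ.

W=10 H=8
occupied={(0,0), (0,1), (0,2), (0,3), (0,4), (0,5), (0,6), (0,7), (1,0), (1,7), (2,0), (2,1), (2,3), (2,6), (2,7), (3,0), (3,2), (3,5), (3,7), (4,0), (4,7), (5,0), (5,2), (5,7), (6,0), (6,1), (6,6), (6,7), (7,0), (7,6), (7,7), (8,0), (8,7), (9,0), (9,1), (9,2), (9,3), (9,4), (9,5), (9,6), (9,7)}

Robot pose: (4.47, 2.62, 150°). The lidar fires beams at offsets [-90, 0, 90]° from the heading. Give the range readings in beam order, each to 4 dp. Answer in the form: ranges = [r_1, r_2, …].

beam 1: φ=-90°, α=60°
  direction (0.5000, 0.8660); cell (4,2); t to first gridline: x 1.0600, y 0.4388 (then +2.0000 / +1.1547)
    (4,3) via y @ 0.4388
    (5,3) via x @ 1.0600
    (5,4) via y @ 1.5935
    (5,5) via y @ 2.7482
    (6,5) via x @ 3.0600
    (6,6) via y @ 3.9029  # hit
  → r_1 = 3.9029
beam 2: φ=0°, α=150°
  direction (-0.8660, 0.5000); cell (4,2); t to first gridline: x 0.5427, y 0.7600 (then +1.1547 / +2.0000)
    (3,2) via x @ 0.5427  # hit
  → r_2 = 0.5427
beam 3: φ=90°, α=240°
  direction (-0.5000, -0.8660); cell (4,2); t to first gridline: x 0.9400, y 0.7159 (then +2.0000 / +1.1547)
    (4,1) via y @ 0.7159
    (3,1) via x @ 0.9400
    (3,0) via y @ 1.8706  # hit
  → r_3 = 1.8706

ranges = [3.9029, 0.5427, 1.8706]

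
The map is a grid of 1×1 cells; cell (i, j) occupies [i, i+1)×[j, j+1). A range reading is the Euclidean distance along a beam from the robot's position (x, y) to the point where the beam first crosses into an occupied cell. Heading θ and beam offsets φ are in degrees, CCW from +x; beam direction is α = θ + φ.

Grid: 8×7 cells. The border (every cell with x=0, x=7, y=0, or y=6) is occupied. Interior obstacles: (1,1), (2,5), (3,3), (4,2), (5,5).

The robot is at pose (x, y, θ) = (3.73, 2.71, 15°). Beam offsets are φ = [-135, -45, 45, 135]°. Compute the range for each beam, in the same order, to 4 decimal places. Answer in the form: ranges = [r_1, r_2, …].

ranges = [1.9745, 0.3118, 0.3349, 0.5800]

beam 1: φ=-135°, α=240°
  d=(-0.5000,-0.8660)  start (3,2)  tX=1.4600 tY=0.8198  stride 1/|dx|=2.0000 1/|dy|=1.1547
    cross y-line → (3,1), t=0.8198
    cross x-line → (2,1), t=1.4600
    cross y-line → (2,0), t=1.9745 (wall)
  → r_1 = 1.9745
beam 2: φ=-45°, α=330°
  d=(0.8660,-0.5000)  start (3,2)  tX=0.3118 tY=1.4200  stride 1/|dx|=1.1547 1/|dy|=2.0000
    cross x-line → (4,2), t=0.3118 (wall)
  → r_2 = 0.3118
beam 3: φ=45°, α=60°
  d=(0.5000,0.8660)  start (3,2)  tX=0.5400 tY=0.3349  stride 1/|dx|=2.0000 1/|dy|=1.1547
    cross y-line → (3,3), t=0.3349 (wall)
  → r_3 = 0.3349
beam 4: φ=135°, α=150°
  d=(-0.8660,0.5000)  start (3,2)  tX=0.8429 tY=0.5800  stride 1/|dx|=1.1547 1/|dy|=2.0000
    cross y-line → (3,3), t=0.5800 (wall)
  → r_4 = 0.5800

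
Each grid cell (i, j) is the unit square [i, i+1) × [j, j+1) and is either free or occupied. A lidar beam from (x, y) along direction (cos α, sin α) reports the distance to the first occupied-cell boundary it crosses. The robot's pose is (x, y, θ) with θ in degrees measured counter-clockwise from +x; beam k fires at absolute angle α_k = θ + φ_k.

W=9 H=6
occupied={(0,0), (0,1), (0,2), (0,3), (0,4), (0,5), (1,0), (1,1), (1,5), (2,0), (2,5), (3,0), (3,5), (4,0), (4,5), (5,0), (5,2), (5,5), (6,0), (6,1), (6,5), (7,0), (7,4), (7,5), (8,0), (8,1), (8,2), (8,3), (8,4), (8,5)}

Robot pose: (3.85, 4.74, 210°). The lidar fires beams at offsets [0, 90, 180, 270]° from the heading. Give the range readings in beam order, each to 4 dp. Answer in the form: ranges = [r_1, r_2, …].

ranges = [3.2909, 2.3000, 0.5200, 0.3002]

beam 1: φ=0°, α=210°
  d=(-0.8660,-0.5000)  start (3,4)  tX=0.9815 tY=1.4800  stride 1/|dx|=1.1547 1/|dy|=2.0000
    cross x-line → (2,4), t=0.9815
    cross y-line → (2,3), t=1.4800
    cross x-line → (1,3), t=2.1362
    cross x-line → (0,3), t=3.2909 (wall)
  → r_1 = 3.2909
beam 2: φ=90°, α=300°
  d=(0.5000,-0.8660)  start (3,4)  tX=0.3000 tY=0.8545  stride 1/|dx|=2.0000 1/|dy|=1.1547
    cross x-line → (4,4), t=0.3000
    cross y-line → (4,3), t=0.8545
    cross y-line → (4,2), t=2.0092
    cross x-line → (5,2), t=2.3000 (wall)
  → r_2 = 2.3000
beam 3: φ=180°, α=30°
  d=(0.8660,0.5000)  start (3,4)  tX=0.1732 tY=0.5200  stride 1/|dx|=1.1547 1/|dy|=2.0000
    cross x-line → (4,4), t=0.1732
    cross y-line → (4,5), t=0.5200 (wall)
  → r_3 = 0.5200
beam 4: φ=270°, α=120°
  d=(-0.5000,0.8660)  start (3,4)  tX=1.7000 tY=0.3002  stride 1/|dx|=2.0000 1/|dy|=1.1547
    cross y-line → (3,5), t=0.3002 (wall)
  → r_4 = 0.3002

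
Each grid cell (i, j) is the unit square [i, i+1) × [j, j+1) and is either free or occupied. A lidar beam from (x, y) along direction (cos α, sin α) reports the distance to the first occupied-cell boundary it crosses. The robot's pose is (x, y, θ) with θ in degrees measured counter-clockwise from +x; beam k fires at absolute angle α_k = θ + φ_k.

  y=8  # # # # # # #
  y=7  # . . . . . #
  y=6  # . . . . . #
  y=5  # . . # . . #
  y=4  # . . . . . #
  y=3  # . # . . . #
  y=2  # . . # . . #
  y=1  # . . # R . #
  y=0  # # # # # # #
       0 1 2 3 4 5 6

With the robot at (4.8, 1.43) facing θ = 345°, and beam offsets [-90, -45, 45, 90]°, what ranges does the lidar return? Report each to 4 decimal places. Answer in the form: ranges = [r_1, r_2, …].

ranges = [0.4452, 0.4965, 1.3856, 4.6364]

beam 1: φ=-90°, α=255°
  direction (-0.2588, -0.9659); cell (4,1); t to first gridline: x 3.0910, y 0.4452 (then +3.8637 / +1.0353)
    (4,0) via y @ 0.4452  # hit
  → r_1 = 0.4452
beam 2: φ=-45°, α=300°
  direction (0.5000, -0.8660); cell (4,1); t to first gridline: x 0.4000, y 0.4965 (then +2.0000 / +1.1547)
    (5,1) via x @ 0.4000
    (5,0) via y @ 0.4965  # hit
  → r_2 = 0.4965
beam 3: φ=45°, α=30°
  direction (0.8660, 0.5000); cell (4,1); t to first gridline: x 0.2309, y 1.1400 (then +1.1547 / +2.0000)
    (5,1) via x @ 0.2309
    (5,2) via y @ 1.1400
    (6,2) via x @ 1.3856  # hit
  → r_3 = 1.3856
beam 4: φ=90°, α=75°
  direction (0.2588, 0.9659); cell (4,1); t to first gridline: x 0.7727, y 0.5901 (then +3.8637 / +1.0353)
    (4,2) via y @ 0.5901
    (5,2) via x @ 0.7727
    (5,3) via y @ 1.6254
    (5,4) via y @ 2.6607
    (5,5) via y @ 3.6959
    (6,5) via x @ 4.6364  # hit
  → r_4 = 4.6364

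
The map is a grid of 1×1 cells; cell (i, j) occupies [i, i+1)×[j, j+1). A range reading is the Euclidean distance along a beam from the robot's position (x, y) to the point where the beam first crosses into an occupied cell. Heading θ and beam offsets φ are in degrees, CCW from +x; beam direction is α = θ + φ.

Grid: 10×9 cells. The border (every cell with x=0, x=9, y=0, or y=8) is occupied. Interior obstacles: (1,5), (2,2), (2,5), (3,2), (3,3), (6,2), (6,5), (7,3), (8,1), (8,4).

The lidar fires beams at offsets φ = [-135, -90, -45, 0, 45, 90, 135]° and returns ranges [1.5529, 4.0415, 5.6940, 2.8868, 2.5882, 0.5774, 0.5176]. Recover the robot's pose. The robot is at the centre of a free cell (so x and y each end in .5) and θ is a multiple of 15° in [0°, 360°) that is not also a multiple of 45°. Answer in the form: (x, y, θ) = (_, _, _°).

The pose lattice has 46·16 = 736 candidates. Test each by forward raycasting.
  (3.5, 7.5, 240°): beam 1 = 0.5176 ≠ 1.5529 ✗
  (3.5, 7.5, 75°): beam 1 = 5.1962 ≠ 1.5529 ✗
  (4.5, 4.5, 300°): beam 1 = 1.9319 ≠ 1.5529 ✗
  (7.5, 1.5, 150°): beam 1 = 0.5176 ≠ 1.5529 ✗
  …
  (3.5, 5.5, 60°): r_1=1.5529, r_2=4.0415, r_3=5.6940, r_4=2.8868, r_5=2.5882, r_6=0.5774, r_7=0.5176 — all match ✓
Only this pose fits every beam.

(x, y, θ) = (3.5, 5.5, 60°)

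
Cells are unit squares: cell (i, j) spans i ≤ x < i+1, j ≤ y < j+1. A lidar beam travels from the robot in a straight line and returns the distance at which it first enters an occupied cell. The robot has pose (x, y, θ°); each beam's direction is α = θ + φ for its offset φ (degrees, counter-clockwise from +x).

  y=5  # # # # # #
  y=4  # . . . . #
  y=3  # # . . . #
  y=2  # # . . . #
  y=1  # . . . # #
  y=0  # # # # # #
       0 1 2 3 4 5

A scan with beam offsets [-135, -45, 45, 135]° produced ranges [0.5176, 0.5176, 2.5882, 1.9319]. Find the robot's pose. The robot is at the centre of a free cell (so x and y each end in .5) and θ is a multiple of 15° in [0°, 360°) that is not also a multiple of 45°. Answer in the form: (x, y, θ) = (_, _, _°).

The pose lattice has 13·16 = 208 candidates. Test each by forward raycasting.
  (3.5, 4.5, 330°): beam 1 = 1.9319 ≠ 0.5176 ✗
  (1.5, 1.5, 210°): beam 3 = 0.5176 ≠ 2.5882 ✗
  (3.5, 4.5, 240°): beam 2 = 1.9319 ≠ 0.5176 ✗
  (2.5, 3.5, 345°): beam 1 = 0.5774 ≠ 0.5176 ✗
  …
  (4.5, 4.5, 150°): r_1=0.5176, r_2=0.5176, r_3=2.5882, r_4=1.9319 — all match ✓
Unique over the lattice → pose = (4.5, 4.5, 150°).

(x, y, θ) = (4.5, 4.5, 150°)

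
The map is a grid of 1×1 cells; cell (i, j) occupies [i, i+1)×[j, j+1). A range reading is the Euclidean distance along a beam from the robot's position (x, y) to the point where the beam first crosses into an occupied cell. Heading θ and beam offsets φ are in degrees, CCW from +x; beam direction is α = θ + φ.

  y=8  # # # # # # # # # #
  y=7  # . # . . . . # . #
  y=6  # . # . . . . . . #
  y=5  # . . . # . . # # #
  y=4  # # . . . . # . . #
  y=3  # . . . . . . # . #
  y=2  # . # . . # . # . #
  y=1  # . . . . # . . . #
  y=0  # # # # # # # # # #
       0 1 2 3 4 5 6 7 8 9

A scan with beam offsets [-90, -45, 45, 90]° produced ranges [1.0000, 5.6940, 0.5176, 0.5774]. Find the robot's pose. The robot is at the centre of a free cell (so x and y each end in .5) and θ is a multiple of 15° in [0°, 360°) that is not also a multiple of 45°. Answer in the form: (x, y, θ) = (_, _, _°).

(x, y, θ) = (8.5, 6.5, 210°)

Enumerate (i+0.5, j+0.5, θ) over the 43 free cells and 16 admissible headings. For each, cast all 4 beams and compare to the given ranges.
  (6.5, 6.5, 210°): beam 1 = 1.7321 ≠ 1.0000 ✗
  (6.5, 7.5, 60°): beam 1 = 0.5774 ≠ 1.0000 ✗
  (2.5, 3.5, 240°): beam 2 = 1.5529 ≠ 5.6940 ✗
  (8.5, 2.5, 345°): beam 1 = 1.5529 ≠ 1.0000 ✗
  (3.5, 6.5, 195°): beam 1 = 1.5529 ≠ 1.0000 ✗
  …
  (8.5, 6.5, 210°): r_1=1.0000, r_2=5.6940, r_3=0.5176, r_4=0.5774 — all match ✓
Only this pose fits every beam.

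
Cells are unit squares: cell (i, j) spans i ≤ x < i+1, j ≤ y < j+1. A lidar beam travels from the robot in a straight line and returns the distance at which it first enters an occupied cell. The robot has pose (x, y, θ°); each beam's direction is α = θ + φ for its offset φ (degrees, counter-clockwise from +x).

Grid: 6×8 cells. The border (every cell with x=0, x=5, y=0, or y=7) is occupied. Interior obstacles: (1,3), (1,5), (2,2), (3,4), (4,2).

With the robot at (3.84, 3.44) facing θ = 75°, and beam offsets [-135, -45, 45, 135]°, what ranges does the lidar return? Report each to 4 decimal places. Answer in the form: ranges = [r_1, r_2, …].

beam 1: φ=-135°, α=300°
  dir = (cos 300°, sin 300°) = (0.5000, -0.8660); from cell (3,3)
  next x-line at t=0.3200, next y-line at t=0.5081; Δt_x=2.0000, Δt_y=1.1547
    x: enter (4,3) at t=0.3200
    y: enter (4,2) at t=0.5081 ← occupied
  → r_1 = 0.5081
beam 2: φ=-45°, α=30°
  dir = (cos 30°, sin 30°) = (0.8660, 0.5000); from cell (3,3)
  next x-line at t=0.1848, next y-line at t=1.1200; Δt_x=1.1547, Δt_y=2.0000
    x: enter (4,3) at t=0.1848
    y: enter (4,4) at t=1.1200
    x: enter (5,4) at t=1.3395 ← occupied
  → r_2 = 1.3395
beam 3: φ=45°, α=120°
  dir = (cos 120°, sin 120°) = (-0.5000, 0.8660); from cell (3,3)
  next x-line at t=1.6800, next y-line at t=0.6466; Δt_x=2.0000, Δt_y=1.1547
    y: enter (3,4) at t=0.6466 ← occupied
  → r_3 = 0.6466
beam 4: φ=135°, α=210°
  dir = (cos 210°, sin 210°) = (-0.8660, -0.5000); from cell (3,3)
  next x-line at t=0.9699, next y-line at t=0.8800; Δt_x=1.1547, Δt_y=2.0000
    y: enter (3,2) at t=0.8800
    x: enter (2,2) at t=0.9699 ← occupied
  → r_4 = 0.9699

ranges = [0.5081, 1.3395, 0.6466, 0.9699]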